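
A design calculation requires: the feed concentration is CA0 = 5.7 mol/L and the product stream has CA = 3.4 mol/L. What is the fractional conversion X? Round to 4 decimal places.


X = (CA0 - CA) / CA0
X = (5.7 - 3.4) / 5.7
X = 2.3 / 5.7
X = 0.4035


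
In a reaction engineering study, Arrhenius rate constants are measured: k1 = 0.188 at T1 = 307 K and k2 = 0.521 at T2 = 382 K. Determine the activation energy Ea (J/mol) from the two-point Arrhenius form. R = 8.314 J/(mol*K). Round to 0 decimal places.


Ea = R * ln(k2/k1) / (1/T1 - 1/T2)
ln(k2/k1) = ln(0.521/0.188) = 1.0193081
1/T1 - 1/T2 = 1/307 - 1/382 = 0.000639527943
Ea = 8.314 * 1.0193081 / 0.000639527943
Ea = 13251 J/mol


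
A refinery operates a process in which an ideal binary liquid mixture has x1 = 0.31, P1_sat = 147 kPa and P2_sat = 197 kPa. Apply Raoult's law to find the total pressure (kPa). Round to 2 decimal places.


P = x1*P1_sat + x2*P2_sat
x2 = 1 - x1 = 1 - 0.31 = 0.69
P = 0.31*147 + 0.69*197
P = 45.57 + 135.93
P = 181.50 kPa


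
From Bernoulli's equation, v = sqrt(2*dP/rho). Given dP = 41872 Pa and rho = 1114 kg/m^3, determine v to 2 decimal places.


v = sqrt(2*dP/rho)
v = sqrt(2*41872/1114)
v = sqrt(75.174147)
v = 8.67 m/s


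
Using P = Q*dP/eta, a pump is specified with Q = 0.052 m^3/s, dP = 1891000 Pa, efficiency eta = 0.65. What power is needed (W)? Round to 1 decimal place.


P = Q * dP / eta
P = 0.052 * 1891000 / 0.65
P = 98332.0 / 0.65
P = 151280.0 W


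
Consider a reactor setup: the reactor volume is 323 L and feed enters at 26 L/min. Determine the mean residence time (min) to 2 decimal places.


tau = V / v0
tau = 323 / 26
tau = 12.42 min


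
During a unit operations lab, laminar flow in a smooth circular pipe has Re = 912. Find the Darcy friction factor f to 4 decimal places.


f = 64 / Re
f = 64 / 912
f = 0.0702


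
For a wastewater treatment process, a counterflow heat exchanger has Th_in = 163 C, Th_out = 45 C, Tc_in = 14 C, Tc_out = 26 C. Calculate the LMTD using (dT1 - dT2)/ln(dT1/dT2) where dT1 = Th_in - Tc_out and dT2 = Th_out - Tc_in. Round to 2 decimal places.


dT1 = Th_in - Tc_out = 163 - 26 = 137
dT2 = Th_out - Tc_in = 45 - 14 = 31
LMTD = (dT1 - dT2) / ln(dT1/dT2)
LMTD = (137 - 31) / ln(137/31)
LMTD = 71.33 K


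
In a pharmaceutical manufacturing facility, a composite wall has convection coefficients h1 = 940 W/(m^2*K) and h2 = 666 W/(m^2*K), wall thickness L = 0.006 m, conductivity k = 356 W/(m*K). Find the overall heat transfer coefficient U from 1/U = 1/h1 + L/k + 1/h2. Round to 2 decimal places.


1/U = 1/h1 + L/k + 1/h2
1/U = 1/940 + 0.006/356 + 1/666
1/U = 0.0010638298 + 1.68539e-05 + 0.0015015015
1/U = 0.0025821852
U = 387.27 W/(m^2*K)


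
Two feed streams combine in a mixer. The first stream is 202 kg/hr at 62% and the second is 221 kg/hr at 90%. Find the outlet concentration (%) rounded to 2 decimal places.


Mass balance on solute: F1*x1 + F2*x2 = F3*x3
F3 = F1 + F2 = 202 + 221 = 423 kg/hr
x3 = (F1*x1 + F2*x2)/F3
x3 = (202*0.62 + 221*0.9) / 423
x3 = 76.63%


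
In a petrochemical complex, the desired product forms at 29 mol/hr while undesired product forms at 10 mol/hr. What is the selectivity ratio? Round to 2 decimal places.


S = desired product rate / undesired product rate
S = 29 / 10
S = 2.90


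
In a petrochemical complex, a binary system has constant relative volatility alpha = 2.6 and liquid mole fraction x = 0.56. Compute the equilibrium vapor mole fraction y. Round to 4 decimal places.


y = alpha*x / (1 + (alpha-1)*x)
y = 2.6*0.56 / (1 + (2.6-1)*0.56)
y = 1.456 / (1 + 0.896)
y = 1.456 / 1.896
y = 0.7679


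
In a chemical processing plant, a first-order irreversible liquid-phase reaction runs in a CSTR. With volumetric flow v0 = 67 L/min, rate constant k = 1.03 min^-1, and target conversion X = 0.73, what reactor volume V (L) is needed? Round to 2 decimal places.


V = v0 * X / (k * (1 - X))
V = 67 * 0.73 / (1.03 * (1 - 0.73))
V = 48.91 / (1.03 * 0.27)
V = 48.91 / 0.2781
V = 175.87 L


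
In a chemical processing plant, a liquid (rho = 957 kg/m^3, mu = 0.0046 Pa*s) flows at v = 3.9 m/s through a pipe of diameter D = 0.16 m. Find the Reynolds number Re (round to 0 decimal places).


Re = rho * v * D / mu
Re = 957 * 3.9 * 0.16 / 0.0046
Re = 597.168 / 0.0046
Re = 129819


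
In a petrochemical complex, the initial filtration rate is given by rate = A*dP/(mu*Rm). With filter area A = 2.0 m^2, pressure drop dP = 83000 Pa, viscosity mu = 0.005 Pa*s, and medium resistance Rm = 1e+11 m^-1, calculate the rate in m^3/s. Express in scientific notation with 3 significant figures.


rate = A * dP / (mu * Rm)
rate = 2.0 * 83000 / (0.005 * 1e+11)
rate = 166000.0 / 5.000e+08
rate = 3.32e-04 m^3/s


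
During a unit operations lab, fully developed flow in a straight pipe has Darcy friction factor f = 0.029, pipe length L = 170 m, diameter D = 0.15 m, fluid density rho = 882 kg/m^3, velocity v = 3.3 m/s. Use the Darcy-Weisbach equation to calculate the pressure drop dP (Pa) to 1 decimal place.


dP = f * (L/D) * (rho*v^2/2)
dP = 0.029 * (170/0.15) * (882*3.3^2/2)
L/D = 1133.33333333
rho*v^2/2 = 882*10.89/2 = 4802.49
dP = 0.029 * 1133.33333333 * 4802.49
dP = 157841.8 Pa


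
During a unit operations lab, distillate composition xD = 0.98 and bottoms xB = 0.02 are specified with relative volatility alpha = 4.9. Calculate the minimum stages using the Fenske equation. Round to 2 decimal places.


N_min = ln((xD*(1-xB))/(xB*(1-xD))) / ln(alpha)
Numerator inside ln: 0.9604 / 0.0004 = 2401.0
ln(2401.0) = 7.783641
ln(alpha) = ln(4.9) = 1.589235
N_min = 7.783641 / 1.589235 = 4.90


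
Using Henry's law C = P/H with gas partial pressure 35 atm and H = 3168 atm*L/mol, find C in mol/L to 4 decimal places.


C = P / H
C = 35 / 3168
C = 0.0110 mol/L


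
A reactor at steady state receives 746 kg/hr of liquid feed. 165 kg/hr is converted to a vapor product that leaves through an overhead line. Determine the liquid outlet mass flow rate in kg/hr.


Steady-state mass balance on the main outlet: F_out = F_in - F_removed
F_out = 746 - 165
F_out = 581 kg/hr


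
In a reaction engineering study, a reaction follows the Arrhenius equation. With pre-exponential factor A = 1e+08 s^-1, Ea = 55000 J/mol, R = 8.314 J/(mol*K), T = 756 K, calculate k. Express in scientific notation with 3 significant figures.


k = A * exp(-Ea/(R*T))
k = 1e+08 * exp(-55000 / (8.314 * 756))
k = 1e+08 * exp(-8.75046)
k = 1.58e+04


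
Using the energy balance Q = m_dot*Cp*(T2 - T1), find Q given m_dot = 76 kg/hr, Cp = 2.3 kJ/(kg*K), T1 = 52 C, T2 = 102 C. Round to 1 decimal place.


Q = m_dot * Cp * (T2 - T1)
Q = 76 * 2.3 * (102 - 52)
Q = 76 * 2.3 * 50
Q = 8740.0 kJ/hr


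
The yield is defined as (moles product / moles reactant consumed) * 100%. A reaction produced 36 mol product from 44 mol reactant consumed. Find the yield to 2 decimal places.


Yield = (moles product / moles consumed) * 100%
Yield = (36 / 44) * 100
Yield = 0.8182 * 100
Yield = 81.82%


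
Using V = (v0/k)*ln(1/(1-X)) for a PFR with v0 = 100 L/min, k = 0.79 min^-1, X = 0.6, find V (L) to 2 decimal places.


V = (v0/k) * ln(1/(1-X))
V = (100/0.79) * ln(1/(1-0.6))
V = 126.582278 * ln(2.5)
V = 126.582278 * 0.916291
V = 115.99 L


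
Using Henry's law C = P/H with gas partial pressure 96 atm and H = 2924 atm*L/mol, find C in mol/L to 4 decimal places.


C = P / H
C = 96 / 2924
C = 0.0328 mol/L


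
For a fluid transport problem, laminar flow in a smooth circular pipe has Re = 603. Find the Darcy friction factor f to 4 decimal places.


f = 64 / Re
f = 64 / 603
f = 0.1061


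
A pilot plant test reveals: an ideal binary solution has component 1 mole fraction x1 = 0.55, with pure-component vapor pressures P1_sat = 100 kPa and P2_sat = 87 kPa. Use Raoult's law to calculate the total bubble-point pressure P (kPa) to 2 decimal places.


P = x1*P1_sat + x2*P2_sat
x2 = 1 - x1 = 1 - 0.55 = 0.45
P = 0.55*100 + 0.45*87
P = 55.0 + 39.15
P = 94.15 kPa


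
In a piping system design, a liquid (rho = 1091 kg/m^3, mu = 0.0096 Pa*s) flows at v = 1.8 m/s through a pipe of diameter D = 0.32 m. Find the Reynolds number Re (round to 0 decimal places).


Re = rho * v * D / mu
Re = 1091 * 1.8 * 0.32 / 0.0096
Re = 628.416 / 0.0096
Re = 65460


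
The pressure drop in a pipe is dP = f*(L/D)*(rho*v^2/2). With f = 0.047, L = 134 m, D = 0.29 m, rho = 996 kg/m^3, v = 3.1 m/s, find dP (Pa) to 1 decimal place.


dP = f * (L/D) * (rho*v^2/2)
dP = 0.047 * (134/0.29) * (996*3.1^2/2)
L/D = 462.06896552
rho*v^2/2 = 996*9.61/2 = 4785.78
dP = 0.047 * 462.06896552 * 4785.78
dP = 103933.9 Pa


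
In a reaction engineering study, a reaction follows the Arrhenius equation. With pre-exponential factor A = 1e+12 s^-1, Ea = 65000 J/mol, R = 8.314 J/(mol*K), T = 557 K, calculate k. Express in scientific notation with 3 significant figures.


k = A * exp(-Ea/(R*T))
k = 1e+12 * exp(-65000 / (8.314 * 557))
k = 1e+12 * exp(-14.036155)
k = 8.02e+05


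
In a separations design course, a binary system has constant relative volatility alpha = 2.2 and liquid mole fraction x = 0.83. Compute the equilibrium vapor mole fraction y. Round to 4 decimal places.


y = alpha*x / (1 + (alpha-1)*x)
y = 2.2*0.83 / (1 + (2.2-1)*0.83)
y = 1.826 / (1 + 0.996)
y = 1.826 / 1.996
y = 0.9148


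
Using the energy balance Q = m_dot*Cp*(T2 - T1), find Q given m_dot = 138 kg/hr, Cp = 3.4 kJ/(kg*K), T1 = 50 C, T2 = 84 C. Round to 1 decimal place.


Q = m_dot * Cp * (T2 - T1)
Q = 138 * 3.4 * (84 - 50)
Q = 138 * 3.4 * 34
Q = 15952.8 kJ/hr


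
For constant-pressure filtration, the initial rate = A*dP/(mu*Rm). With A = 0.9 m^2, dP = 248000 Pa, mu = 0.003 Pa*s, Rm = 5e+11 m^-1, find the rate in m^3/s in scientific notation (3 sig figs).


rate = A * dP / (mu * Rm)
rate = 0.9 * 248000 / (0.003 * 5e+11)
rate = 223200.0 / 1.500e+09
rate = 1.49e-04 m^3/s


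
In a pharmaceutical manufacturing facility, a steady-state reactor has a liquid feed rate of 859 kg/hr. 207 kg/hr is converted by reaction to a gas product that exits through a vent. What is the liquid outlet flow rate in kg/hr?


Steady-state mass balance on the main outlet: F_out = F_in - F_removed
F_out = 859 - 207
F_out = 652 kg/hr


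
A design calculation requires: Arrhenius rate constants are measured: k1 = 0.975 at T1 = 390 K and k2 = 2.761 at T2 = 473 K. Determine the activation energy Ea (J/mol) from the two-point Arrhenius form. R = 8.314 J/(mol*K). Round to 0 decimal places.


Ea = R * ln(k2/k1) / (1/T1 - 1/T2)
ln(k2/k1) = ln(2.761/0.975) = 1.0409107
1/T1 - 1/T2 = 1/390 - 1/473 = 0.000449937659
Ea = 8.314 * 1.0409107 / 0.000449937659
Ea = 19234 J/mol


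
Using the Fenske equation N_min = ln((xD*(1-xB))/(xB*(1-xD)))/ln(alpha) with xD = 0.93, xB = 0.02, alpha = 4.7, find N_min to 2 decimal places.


N_min = ln((xD*(1-xB))/(xB*(1-xD))) / ln(alpha)
Numerator inside ln: 0.9114 / 0.0014 = 651.0
ln(651.0) = 6.47851
ln(alpha) = ln(4.7) = 1.547563
N_min = 6.47851 / 1.547563 = 4.19


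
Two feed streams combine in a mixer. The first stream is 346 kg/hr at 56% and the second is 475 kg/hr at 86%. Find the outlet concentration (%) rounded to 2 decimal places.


Mass balance on solute: F1*x1 + F2*x2 = F3*x3
F3 = F1 + F2 = 346 + 475 = 821 kg/hr
x3 = (F1*x1 + F2*x2)/F3
x3 = (346*0.56 + 475*0.86) / 821
x3 = 73.36%


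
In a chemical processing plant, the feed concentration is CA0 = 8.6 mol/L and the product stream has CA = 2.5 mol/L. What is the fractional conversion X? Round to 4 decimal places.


X = (CA0 - CA) / CA0
X = (8.6 - 2.5) / 8.6
X = 6.1 / 8.6
X = 0.7093


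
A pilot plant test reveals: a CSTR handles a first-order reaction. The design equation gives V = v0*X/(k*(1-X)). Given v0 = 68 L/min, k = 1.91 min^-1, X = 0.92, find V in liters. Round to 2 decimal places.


V = v0 * X / (k * (1 - X))
V = 68 * 0.92 / (1.91 * (1 - 0.92))
V = 62.56 / (1.91 * 0.08)
V = 62.56 / 0.1528
V = 409.42 L


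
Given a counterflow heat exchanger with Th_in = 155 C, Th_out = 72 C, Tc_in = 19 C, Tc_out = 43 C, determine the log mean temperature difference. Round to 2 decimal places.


dT1 = Th_in - Tc_out = 155 - 43 = 112
dT2 = Th_out - Tc_in = 72 - 19 = 53
LMTD = (dT1 - dT2) / ln(dT1/dT2)
LMTD = (112 - 53) / ln(112/53)
LMTD = 78.86 K


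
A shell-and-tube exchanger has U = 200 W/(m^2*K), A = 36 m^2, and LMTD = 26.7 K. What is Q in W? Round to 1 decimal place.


Q = U * A * LMTD
Q = 200 * 36 * 26.7
Q = 192240.0 W


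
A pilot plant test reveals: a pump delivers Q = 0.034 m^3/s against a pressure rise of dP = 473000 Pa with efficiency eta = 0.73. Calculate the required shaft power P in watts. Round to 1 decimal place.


P = Q * dP / eta
P = 0.034 * 473000 / 0.73
P = 16082.0 / 0.73
P = 22030.1 W


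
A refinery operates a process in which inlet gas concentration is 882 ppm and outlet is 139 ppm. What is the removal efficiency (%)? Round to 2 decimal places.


Efficiency = (G_in - G_out) / G_in * 100%
Efficiency = (882 - 139) / 882 * 100
Efficiency = 743 / 882 * 100
Efficiency = 84.24%


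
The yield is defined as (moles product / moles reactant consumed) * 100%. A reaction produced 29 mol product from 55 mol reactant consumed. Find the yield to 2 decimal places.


Yield = (moles product / moles consumed) * 100%
Yield = (29 / 55) * 100
Yield = 0.5273 * 100
Yield = 52.73%


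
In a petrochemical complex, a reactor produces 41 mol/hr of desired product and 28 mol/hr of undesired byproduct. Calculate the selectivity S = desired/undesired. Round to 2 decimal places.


S = desired product rate / undesired product rate
S = 41 / 28
S = 1.46


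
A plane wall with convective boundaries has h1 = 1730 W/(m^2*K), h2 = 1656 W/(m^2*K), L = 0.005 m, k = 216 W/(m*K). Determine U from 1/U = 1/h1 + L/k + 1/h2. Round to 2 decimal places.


1/U = 1/h1 + L/k + 1/h2
1/U = 1/1730 + 0.005/216 + 1/1656
1/U = 0.0005780347 + 2.31481e-05 + 0.0006038647
1/U = 0.0012050475
U = 829.84 W/(m^2*K)


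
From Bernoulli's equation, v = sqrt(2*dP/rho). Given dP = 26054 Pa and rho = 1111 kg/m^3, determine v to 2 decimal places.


v = sqrt(2*dP/rho)
v = sqrt(2*26054/1111)
v = sqrt(46.90189)
v = 6.85 m/s


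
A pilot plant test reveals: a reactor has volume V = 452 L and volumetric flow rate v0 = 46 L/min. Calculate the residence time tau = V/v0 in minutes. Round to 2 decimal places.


tau = V / v0
tau = 452 / 46
tau = 9.83 min


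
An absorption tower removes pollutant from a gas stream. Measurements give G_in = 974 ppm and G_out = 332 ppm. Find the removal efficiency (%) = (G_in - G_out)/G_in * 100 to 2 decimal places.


Efficiency = (G_in - G_out) / G_in * 100%
Efficiency = (974 - 332) / 974 * 100
Efficiency = 642 / 974 * 100
Efficiency = 65.91%


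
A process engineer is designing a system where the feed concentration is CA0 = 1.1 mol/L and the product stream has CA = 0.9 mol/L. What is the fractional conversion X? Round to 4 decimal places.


X = (CA0 - CA) / CA0
X = (1.1 - 0.9) / 1.1
X = 0.2 / 1.1
X = 0.1818


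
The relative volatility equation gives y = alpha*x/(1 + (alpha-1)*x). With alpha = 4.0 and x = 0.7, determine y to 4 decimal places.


y = alpha*x / (1 + (alpha-1)*x)
y = 4.0*0.7 / (1 + (4.0-1)*0.7)
y = 2.8 / (1 + 2.1)
y = 2.8 / 3.1
y = 0.9032


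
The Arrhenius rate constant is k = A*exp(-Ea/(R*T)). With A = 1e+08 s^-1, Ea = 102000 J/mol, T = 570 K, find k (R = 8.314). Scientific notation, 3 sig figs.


k = A * exp(-Ea/(R*T))
k = 1e+08 * exp(-102000 / (8.314 * 570))
k = 1e+08 * exp(-21.523619)
k = 4.49e-02


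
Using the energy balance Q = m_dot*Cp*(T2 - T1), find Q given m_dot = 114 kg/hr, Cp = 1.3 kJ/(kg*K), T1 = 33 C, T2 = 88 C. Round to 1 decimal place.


Q = m_dot * Cp * (T2 - T1)
Q = 114 * 1.3 * (88 - 33)
Q = 114 * 1.3 * 55
Q = 8151.0 kJ/hr


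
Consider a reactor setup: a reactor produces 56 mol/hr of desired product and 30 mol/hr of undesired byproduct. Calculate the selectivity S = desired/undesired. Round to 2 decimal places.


S = desired product rate / undesired product rate
S = 56 / 30
S = 1.87


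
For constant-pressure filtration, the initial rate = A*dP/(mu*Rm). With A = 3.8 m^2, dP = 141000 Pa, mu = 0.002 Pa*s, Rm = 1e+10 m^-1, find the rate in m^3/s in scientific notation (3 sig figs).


rate = A * dP / (mu * Rm)
rate = 3.8 * 141000 / (0.002 * 1e+10)
rate = 535800.0 / 2.000e+07
rate = 2.68e-02 m^3/s


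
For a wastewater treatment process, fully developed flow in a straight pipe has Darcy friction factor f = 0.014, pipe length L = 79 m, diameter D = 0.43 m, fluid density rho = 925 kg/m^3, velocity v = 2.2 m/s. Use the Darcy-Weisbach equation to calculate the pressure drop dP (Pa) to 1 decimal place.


dP = f * (L/D) * (rho*v^2/2)
dP = 0.014 * (79/0.43) * (925*2.2^2/2)
L/D = 183.72093023
rho*v^2/2 = 925*4.84/2 = 2238.5
dP = 0.014 * 183.72093023 * 2238.5
dP = 5757.6 Pa


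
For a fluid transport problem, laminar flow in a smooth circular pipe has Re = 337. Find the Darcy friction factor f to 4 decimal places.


f = 64 / Re
f = 64 / 337
f = 0.1899


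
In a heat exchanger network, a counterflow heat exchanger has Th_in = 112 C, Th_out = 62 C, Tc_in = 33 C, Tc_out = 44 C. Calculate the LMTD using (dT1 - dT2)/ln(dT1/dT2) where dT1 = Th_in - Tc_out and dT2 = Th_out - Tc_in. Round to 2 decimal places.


dT1 = Th_in - Tc_out = 112 - 44 = 68
dT2 = Th_out - Tc_in = 62 - 33 = 29
LMTD = (dT1 - dT2) / ln(dT1/dT2)
LMTD = (68 - 29) / ln(68/29)
LMTD = 45.76 K


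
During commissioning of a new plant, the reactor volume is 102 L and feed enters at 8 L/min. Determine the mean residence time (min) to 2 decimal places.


tau = V / v0
tau = 102 / 8
tau = 12.75 min


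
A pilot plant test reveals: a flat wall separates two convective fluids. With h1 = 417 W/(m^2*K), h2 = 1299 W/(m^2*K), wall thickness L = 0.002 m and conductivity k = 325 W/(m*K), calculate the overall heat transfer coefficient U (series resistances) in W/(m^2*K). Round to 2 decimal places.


1/U = 1/h1 + L/k + 1/h2
1/U = 1/417 + 0.002/325 + 1/1299
1/U = 0.0023980815 + 6.1538e-06 + 0.0007698229
1/U = 0.0031740582
U = 315.05 W/(m^2*K)


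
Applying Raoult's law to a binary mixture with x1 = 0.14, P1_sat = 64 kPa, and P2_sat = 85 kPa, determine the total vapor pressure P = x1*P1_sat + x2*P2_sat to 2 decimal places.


P = x1*P1_sat + x2*P2_sat
x2 = 1 - x1 = 1 - 0.14 = 0.86
P = 0.14*64 + 0.86*85
P = 8.96 + 73.1
P = 82.06 kPa


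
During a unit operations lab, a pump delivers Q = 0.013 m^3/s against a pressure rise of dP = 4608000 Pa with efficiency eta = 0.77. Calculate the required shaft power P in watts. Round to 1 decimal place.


P = Q * dP / eta
P = 0.013 * 4608000 / 0.77
P = 59904.0 / 0.77
P = 77797.4 W


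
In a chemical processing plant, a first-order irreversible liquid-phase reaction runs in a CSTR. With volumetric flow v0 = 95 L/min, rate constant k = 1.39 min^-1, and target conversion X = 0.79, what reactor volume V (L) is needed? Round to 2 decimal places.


V = v0 * X / (k * (1 - X))
V = 95 * 0.79 / (1.39 * (1 - 0.79))
V = 75.05 / (1.39 * 0.21)
V = 75.05 / 0.2919
V = 257.11 L


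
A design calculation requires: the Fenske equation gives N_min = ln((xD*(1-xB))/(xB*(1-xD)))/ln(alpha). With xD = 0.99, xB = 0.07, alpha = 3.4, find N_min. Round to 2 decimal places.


N_min = ln((xD*(1-xB))/(xB*(1-xD))) / ln(alpha)
Numerator inside ln: 0.9207 / 0.0007 = 1315.285714
ln(1315.285714) = 7.181809
ln(alpha) = ln(3.4) = 1.223775
N_min = 7.181809 / 1.223775 = 5.87


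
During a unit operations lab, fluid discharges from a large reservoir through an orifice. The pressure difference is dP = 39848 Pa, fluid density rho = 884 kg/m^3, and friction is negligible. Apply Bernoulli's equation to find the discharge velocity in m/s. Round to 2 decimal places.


v = sqrt(2*dP/rho)
v = sqrt(2*39848/884)
v = sqrt(90.153846)
v = 9.49 m/s


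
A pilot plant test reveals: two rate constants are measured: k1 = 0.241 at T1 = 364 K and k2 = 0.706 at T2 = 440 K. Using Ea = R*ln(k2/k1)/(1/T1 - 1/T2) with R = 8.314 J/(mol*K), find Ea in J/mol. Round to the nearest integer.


Ea = R * ln(k2/k1) / (1/T1 - 1/T2)
ln(k2/k1) = ln(0.706/0.241) = 1.0748183
1/T1 - 1/T2 = 1/364 - 1/440 = 0.000474525475
Ea = 8.314 * 1.0748183 / 0.000474525475
Ea = 18832 J/mol


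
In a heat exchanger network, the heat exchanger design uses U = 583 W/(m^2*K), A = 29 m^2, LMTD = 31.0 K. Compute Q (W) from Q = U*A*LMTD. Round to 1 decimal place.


Q = U * A * LMTD
Q = 583 * 29 * 31.0
Q = 524117.0 W


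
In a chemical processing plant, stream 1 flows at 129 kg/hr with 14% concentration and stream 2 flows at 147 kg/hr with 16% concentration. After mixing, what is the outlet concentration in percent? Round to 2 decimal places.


Mass balance on solute: F1*x1 + F2*x2 = F3*x3
F3 = F1 + F2 = 129 + 147 = 276 kg/hr
x3 = (F1*x1 + F2*x2)/F3
x3 = (129*0.14 + 147*0.16) / 276
x3 = 15.07%


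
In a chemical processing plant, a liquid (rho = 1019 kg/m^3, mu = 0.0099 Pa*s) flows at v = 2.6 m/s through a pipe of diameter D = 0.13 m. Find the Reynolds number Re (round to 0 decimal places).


Re = rho * v * D / mu
Re = 1019 * 2.6 * 0.13 / 0.0099
Re = 344.422 / 0.0099
Re = 34790


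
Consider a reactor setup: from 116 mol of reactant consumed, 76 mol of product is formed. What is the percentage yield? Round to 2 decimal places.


Yield = (moles product / moles consumed) * 100%
Yield = (76 / 116) * 100
Yield = 0.6552 * 100
Yield = 65.52%


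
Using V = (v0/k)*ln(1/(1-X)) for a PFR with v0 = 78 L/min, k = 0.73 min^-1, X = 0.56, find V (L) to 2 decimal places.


V = (v0/k) * ln(1/(1-X))
V = (78/0.73) * ln(1/(1-0.56))
V = 106.849315 * ln(2.272727)
V = 106.849315 * 0.82098
V = 87.72 L


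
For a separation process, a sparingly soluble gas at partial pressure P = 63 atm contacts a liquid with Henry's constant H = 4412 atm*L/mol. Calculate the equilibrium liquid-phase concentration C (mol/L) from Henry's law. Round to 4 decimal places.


C = P / H
C = 63 / 4412
C = 0.0143 mol/L


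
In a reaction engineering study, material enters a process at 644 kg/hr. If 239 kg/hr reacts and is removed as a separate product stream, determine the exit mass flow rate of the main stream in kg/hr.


Steady-state mass balance on the main outlet: F_out = F_in - F_removed
F_out = 644 - 239
F_out = 405 kg/hr


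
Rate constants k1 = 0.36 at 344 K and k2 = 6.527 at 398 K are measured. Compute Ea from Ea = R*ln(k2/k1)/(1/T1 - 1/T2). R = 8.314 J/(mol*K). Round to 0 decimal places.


Ea = R * ln(k2/k1) / (1/T1 - 1/T2)
ln(k2/k1) = ln(6.527/0.36) = 2.8975987
1/T1 - 1/T2 = 1/344 - 1/398 = 0.00039441393
Ea = 8.314 * 2.8975987 / 0.00039441393
Ea = 61080 J/mol


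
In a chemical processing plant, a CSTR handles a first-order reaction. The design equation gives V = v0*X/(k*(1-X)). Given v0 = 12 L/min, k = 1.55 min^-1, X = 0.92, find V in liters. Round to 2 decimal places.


V = v0 * X / (k * (1 - X))
V = 12 * 0.92 / (1.55 * (1 - 0.92))
V = 11.04 / (1.55 * 0.08)
V = 11.04 / 0.124
V = 89.03 L


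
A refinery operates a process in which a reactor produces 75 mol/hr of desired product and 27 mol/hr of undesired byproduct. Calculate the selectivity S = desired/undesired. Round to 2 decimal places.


S = desired product rate / undesired product rate
S = 75 / 27
S = 2.78


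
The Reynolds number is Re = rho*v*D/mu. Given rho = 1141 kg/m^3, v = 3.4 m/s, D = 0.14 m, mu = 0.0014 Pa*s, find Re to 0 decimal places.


Re = rho * v * D / mu
Re = 1141 * 3.4 * 0.14 / 0.0014
Re = 543.116 / 0.0014
Re = 387940


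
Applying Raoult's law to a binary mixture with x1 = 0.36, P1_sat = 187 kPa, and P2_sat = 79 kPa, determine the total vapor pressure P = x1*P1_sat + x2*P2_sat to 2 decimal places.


P = x1*P1_sat + x2*P2_sat
x2 = 1 - x1 = 1 - 0.36 = 0.64
P = 0.36*187 + 0.64*79
P = 67.32 + 50.56
P = 117.88 kPa


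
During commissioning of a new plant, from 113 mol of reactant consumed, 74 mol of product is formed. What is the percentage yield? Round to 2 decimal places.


Yield = (moles product / moles consumed) * 100%
Yield = (74 / 113) * 100
Yield = 0.6549 * 100
Yield = 65.49%


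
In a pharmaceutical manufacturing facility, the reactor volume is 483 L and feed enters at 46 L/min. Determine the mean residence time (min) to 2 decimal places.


tau = V / v0
tau = 483 / 46
tau = 10.50 min


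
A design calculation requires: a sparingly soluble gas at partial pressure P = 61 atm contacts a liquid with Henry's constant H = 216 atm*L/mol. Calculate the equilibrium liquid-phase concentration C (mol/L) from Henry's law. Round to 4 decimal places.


C = P / H
C = 61 / 216
C = 0.2824 mol/L


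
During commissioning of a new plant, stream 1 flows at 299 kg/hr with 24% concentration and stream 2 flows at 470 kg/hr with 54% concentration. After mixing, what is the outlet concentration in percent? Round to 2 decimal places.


Mass balance on solute: F1*x1 + F2*x2 = F3*x3
F3 = F1 + F2 = 299 + 470 = 769 kg/hr
x3 = (F1*x1 + F2*x2)/F3
x3 = (299*0.24 + 470*0.54) / 769
x3 = 42.34%


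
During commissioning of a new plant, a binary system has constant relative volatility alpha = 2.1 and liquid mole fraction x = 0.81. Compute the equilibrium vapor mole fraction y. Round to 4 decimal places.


y = alpha*x / (1 + (alpha-1)*x)
y = 2.1*0.81 / (1 + (2.1-1)*0.81)
y = 1.701 / (1 + 0.891)
y = 1.701 / 1.891
y = 0.8995


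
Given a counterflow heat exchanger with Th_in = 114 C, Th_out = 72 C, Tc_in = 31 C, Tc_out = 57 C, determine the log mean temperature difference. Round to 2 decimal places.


dT1 = Th_in - Tc_out = 114 - 57 = 57
dT2 = Th_out - Tc_in = 72 - 31 = 41
LMTD = (dT1 - dT2) / ln(dT1/dT2)
LMTD = (57 - 41) / ln(57/41)
LMTD = 48.56 K


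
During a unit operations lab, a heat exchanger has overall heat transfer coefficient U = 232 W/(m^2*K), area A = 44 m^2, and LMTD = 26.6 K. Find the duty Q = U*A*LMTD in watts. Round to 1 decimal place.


Q = U * A * LMTD
Q = 232 * 44 * 26.6
Q = 271532.8 W


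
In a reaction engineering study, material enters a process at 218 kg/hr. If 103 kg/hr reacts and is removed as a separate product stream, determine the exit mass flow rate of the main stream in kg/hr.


Steady-state mass balance on the main outlet: F_out = F_in - F_removed
F_out = 218 - 103
F_out = 115 kg/hr


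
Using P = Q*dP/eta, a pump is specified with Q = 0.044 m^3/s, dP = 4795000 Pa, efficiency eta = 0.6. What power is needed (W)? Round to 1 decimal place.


P = Q * dP / eta
P = 0.044 * 4795000 / 0.6
P = 210980.0 / 0.6
P = 351633.3 W


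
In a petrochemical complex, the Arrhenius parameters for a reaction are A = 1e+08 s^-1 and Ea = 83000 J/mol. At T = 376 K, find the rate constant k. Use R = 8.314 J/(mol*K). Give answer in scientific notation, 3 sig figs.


k = A * exp(-Ea/(R*T))
k = 1e+08 * exp(-83000 / (8.314 * 376))
k = 1e+08 * exp(-26.55096)
k = 2.94e-04


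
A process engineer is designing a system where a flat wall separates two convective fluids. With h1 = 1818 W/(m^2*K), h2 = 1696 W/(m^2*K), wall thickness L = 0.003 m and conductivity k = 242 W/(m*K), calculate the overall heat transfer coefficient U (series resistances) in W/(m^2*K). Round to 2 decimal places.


1/U = 1/h1 + L/k + 1/h2
1/U = 1/1818 + 0.003/242 + 1/1696
1/U = 0.000550055 + 1.23967e-05 + 0.0005896226
1/U = 0.0011520743
U = 868.00 W/(m^2*K)


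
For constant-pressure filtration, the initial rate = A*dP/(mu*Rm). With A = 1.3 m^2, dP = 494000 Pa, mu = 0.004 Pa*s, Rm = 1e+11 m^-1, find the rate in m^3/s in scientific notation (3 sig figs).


rate = A * dP / (mu * Rm)
rate = 1.3 * 494000 / (0.004 * 1e+11)
rate = 642200.0 / 4.000e+08
rate = 1.61e-03 m^3/s


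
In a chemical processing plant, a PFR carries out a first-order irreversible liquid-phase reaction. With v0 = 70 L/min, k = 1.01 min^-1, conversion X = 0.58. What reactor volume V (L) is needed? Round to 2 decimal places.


V = (v0/k) * ln(1/(1-X))
V = (70/1.01) * ln(1/(1-0.58))
V = 69.306931 * ln(2.380952)
V = 69.306931 * 0.8675
V = 60.12 L


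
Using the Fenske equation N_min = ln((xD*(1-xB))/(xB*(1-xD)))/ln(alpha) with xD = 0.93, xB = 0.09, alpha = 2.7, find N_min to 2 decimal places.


N_min = ln((xD*(1-xB))/(xB*(1-xD))) / ln(alpha)
Numerator inside ln: 0.8463 / 0.0063 = 134.333333
ln(134.333333) = 4.900324
ln(alpha) = ln(2.7) = 0.993252
N_min = 4.900324 / 0.993252 = 4.93


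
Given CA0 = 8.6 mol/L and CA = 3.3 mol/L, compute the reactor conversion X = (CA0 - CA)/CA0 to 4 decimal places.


X = (CA0 - CA) / CA0
X = (8.6 - 3.3) / 8.6
X = 5.3 / 8.6
X = 0.6163


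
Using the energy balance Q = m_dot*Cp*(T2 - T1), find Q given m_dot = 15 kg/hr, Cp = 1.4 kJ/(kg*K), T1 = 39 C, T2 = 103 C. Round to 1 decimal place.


Q = m_dot * Cp * (T2 - T1)
Q = 15 * 1.4 * (103 - 39)
Q = 15 * 1.4 * 64
Q = 1344.0 kJ/hr


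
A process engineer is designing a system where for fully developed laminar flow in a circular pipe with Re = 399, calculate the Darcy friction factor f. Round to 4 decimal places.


f = 64 / Re
f = 64 / 399
f = 0.1604


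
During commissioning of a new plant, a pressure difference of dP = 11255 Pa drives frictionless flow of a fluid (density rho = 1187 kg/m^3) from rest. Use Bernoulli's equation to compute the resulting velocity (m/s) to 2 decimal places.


v = sqrt(2*dP/rho)
v = sqrt(2*11255/1187)
v = sqrt(18.963774)
v = 4.35 m/s


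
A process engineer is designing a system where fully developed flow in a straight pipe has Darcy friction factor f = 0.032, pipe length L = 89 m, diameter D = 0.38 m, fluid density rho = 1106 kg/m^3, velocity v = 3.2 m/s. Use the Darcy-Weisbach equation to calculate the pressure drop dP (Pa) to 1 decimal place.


dP = f * (L/D) * (rho*v^2/2)
dP = 0.032 * (89/0.38) * (1106*3.2^2/2)
L/D = 234.21052632
rho*v^2/2 = 1106*10.24/2 = 5662.72
dP = 0.032 * 234.21052632 * 5662.72
dP = 42440.6 Pa


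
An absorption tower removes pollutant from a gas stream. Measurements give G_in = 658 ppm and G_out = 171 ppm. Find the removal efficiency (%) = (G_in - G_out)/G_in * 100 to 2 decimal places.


Efficiency = (G_in - G_out) / G_in * 100%
Efficiency = (658 - 171) / 658 * 100
Efficiency = 487 / 658 * 100
Efficiency = 74.01%


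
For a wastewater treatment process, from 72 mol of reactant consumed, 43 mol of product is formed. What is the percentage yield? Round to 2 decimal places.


Yield = (moles product / moles consumed) * 100%
Yield = (43 / 72) * 100
Yield = 0.5972 * 100
Yield = 59.72%


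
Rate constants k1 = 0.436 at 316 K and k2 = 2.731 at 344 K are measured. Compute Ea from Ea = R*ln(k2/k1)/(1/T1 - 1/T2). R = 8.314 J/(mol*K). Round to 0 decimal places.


Ea = R * ln(k2/k1) / (1/T1 - 1/T2)
ln(k2/k1) = ln(2.731/0.436) = 1.8347809
1/T1 - 1/T2 = 1/316 - 1/344 = 0.000257580218
Ea = 8.314 * 1.8347809 / 0.000257580218
Ea = 59222 J/mol


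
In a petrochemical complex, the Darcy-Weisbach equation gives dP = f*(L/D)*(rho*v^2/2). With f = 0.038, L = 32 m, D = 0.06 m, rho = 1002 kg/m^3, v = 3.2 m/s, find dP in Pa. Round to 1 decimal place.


dP = f * (L/D) * (rho*v^2/2)
dP = 0.038 * (32/0.06) * (1002*3.2^2/2)
L/D = 533.33333333
rho*v^2/2 = 1002*10.24/2 = 5130.24
dP = 0.038 * 533.33333333 * 5130.24
dP = 103972.9 Pa


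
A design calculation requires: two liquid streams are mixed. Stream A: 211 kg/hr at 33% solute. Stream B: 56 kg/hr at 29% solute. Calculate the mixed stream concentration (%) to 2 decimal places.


Mass balance on solute: F1*x1 + F2*x2 = F3*x3
F3 = F1 + F2 = 211 + 56 = 267 kg/hr
x3 = (F1*x1 + F2*x2)/F3
x3 = (211*0.33 + 56*0.29) / 267
x3 = 32.16%


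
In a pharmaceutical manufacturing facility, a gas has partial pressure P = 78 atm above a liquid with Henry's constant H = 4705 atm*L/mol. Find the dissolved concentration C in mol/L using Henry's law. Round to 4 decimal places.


C = P / H
C = 78 / 4705
C = 0.0166 mol/L


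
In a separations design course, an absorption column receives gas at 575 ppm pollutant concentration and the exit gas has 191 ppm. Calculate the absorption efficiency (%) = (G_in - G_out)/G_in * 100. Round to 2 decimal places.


Efficiency = (G_in - G_out) / G_in * 100%
Efficiency = (575 - 191) / 575 * 100
Efficiency = 384 / 575 * 100
Efficiency = 66.78%


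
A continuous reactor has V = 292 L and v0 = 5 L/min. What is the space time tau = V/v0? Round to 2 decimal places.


tau = V / v0
tau = 292 / 5
tau = 58.40 min


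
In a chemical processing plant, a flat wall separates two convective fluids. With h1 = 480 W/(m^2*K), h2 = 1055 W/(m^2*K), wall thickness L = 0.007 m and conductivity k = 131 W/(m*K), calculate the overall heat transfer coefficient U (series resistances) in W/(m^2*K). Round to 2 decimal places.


1/U = 1/h1 + L/k + 1/h2
1/U = 1/480 + 0.007/131 + 1/1055
1/U = 0.0020833333 + 5.34351e-05 + 0.0009478673
1/U = 0.0030846357
U = 324.19 W/(m^2*K)


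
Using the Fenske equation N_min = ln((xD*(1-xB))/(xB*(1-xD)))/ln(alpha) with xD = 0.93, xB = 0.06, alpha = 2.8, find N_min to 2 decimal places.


N_min = ln((xD*(1-xB))/(xB*(1-xD))) / ln(alpha)
Numerator inside ln: 0.8742 / 0.0042 = 208.142857
ln(208.142857) = 5.338225
ln(alpha) = ln(2.8) = 1.029619
N_min = 5.338225 / 1.029619 = 5.18


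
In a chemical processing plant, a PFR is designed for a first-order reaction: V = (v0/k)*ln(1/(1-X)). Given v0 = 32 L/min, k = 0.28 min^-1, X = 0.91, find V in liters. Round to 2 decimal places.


V = (v0/k) * ln(1/(1-X))
V = (32/0.28) * ln(1/(1-0.91))
V = 114.285714 * ln(11.111111)
V = 114.285714 * 2.407946
V = 275.19 L


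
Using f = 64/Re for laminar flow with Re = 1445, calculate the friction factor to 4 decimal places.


f = 64 / Re
f = 64 / 1445
f = 0.0443


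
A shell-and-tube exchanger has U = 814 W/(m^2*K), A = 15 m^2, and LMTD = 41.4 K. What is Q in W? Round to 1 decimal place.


Q = U * A * LMTD
Q = 814 * 15 * 41.4
Q = 505494.0 W


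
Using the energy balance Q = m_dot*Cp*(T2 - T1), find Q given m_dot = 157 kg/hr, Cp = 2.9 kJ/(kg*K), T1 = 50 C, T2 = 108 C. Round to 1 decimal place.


Q = m_dot * Cp * (T2 - T1)
Q = 157 * 2.9 * (108 - 50)
Q = 157 * 2.9 * 58
Q = 26407.4 kJ/hr


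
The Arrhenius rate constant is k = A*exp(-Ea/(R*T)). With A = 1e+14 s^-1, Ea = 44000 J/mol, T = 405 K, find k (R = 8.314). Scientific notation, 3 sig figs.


k = A * exp(-Ea/(R*T))
k = 1e+14 * exp(-44000 / (8.314 * 405))
k = 1e+14 * exp(-13.067353)
k = 2.11e+08


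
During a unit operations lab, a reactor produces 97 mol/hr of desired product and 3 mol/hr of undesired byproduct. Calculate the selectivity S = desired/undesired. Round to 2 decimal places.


S = desired product rate / undesired product rate
S = 97 / 3
S = 32.33


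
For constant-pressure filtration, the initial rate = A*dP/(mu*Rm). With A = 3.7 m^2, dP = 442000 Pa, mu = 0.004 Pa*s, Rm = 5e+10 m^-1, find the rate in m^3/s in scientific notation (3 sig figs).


rate = A * dP / (mu * Rm)
rate = 3.7 * 442000 / (0.004 * 5e+10)
rate = 1635400.0 / 2.000e+08
rate = 8.18e-03 m^3/s


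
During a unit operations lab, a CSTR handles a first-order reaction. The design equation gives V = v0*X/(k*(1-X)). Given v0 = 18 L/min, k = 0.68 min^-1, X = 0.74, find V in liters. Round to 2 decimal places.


V = v0 * X / (k * (1 - X))
V = 18 * 0.74 / (0.68 * (1 - 0.74))
V = 13.32 / (0.68 * 0.26)
V = 13.32 / 0.1768
V = 75.34 L


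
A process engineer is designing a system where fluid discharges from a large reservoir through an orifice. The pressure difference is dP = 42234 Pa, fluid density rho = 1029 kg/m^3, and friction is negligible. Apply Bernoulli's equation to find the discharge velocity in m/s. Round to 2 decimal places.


v = sqrt(2*dP/rho)
v = sqrt(2*42234/1029)
v = sqrt(82.087464)
v = 9.06 m/s


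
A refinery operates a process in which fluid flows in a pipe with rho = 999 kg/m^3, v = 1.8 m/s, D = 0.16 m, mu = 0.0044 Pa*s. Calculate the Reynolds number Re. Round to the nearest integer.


Re = rho * v * D / mu
Re = 999 * 1.8 * 0.16 / 0.0044
Re = 287.712 / 0.0044
Re = 65389


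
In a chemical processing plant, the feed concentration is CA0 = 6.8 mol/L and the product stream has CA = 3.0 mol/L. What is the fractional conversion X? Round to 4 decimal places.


X = (CA0 - CA) / CA0
X = (6.8 - 3.0) / 6.8
X = 3.8 / 6.8
X = 0.5588


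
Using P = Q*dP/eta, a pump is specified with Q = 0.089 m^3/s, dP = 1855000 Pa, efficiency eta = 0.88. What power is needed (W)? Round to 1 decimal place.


P = Q * dP / eta
P = 0.089 * 1855000 / 0.88
P = 165095.0 / 0.88
P = 187608.0 W


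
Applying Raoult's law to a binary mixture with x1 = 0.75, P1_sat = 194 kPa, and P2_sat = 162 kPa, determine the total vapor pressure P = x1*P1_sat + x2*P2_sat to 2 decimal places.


P = x1*P1_sat + x2*P2_sat
x2 = 1 - x1 = 1 - 0.75 = 0.25
P = 0.75*194 + 0.25*162
P = 145.5 + 40.5
P = 186.00 kPa


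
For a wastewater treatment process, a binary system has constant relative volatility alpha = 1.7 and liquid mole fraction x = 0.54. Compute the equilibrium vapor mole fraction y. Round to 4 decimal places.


y = alpha*x / (1 + (alpha-1)*x)
y = 1.7*0.54 / (1 + (1.7-1)*0.54)
y = 0.918 / (1 + 0.378)
y = 0.918 / 1.378
y = 0.6662


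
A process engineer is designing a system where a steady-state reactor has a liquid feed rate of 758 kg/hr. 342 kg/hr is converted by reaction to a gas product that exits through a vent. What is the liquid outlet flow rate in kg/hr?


Steady-state mass balance on the main outlet: F_out = F_in - F_removed
F_out = 758 - 342
F_out = 416 kg/hr


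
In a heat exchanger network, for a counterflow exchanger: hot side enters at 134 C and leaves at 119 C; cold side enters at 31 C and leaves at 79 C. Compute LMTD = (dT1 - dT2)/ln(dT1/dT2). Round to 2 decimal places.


dT1 = Th_in - Tc_out = 134 - 79 = 55
dT2 = Th_out - Tc_in = 119 - 31 = 88
LMTD = (dT1 - dT2) / ln(dT1/dT2)
LMTD = (55 - 88) / ln(55/88)
LMTD = 70.21 K


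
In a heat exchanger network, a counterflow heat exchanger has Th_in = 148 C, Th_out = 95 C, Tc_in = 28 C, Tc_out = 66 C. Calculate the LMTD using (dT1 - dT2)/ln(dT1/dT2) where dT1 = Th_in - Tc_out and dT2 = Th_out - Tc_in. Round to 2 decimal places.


dT1 = Th_in - Tc_out = 148 - 66 = 82
dT2 = Th_out - Tc_in = 95 - 28 = 67
LMTD = (dT1 - dT2) / ln(dT1/dT2)
LMTD = (82 - 67) / ln(82/67)
LMTD = 74.25 K


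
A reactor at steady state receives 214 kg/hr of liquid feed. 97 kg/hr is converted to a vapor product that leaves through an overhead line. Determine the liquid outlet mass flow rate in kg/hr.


Steady-state mass balance on the main outlet: F_out = F_in - F_removed
F_out = 214 - 97
F_out = 117 kg/hr


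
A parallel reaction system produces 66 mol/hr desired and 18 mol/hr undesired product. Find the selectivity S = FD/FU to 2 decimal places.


S = desired product rate / undesired product rate
S = 66 / 18
S = 3.67


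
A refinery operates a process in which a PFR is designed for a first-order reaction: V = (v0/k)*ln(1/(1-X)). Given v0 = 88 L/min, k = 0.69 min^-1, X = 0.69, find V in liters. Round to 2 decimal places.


V = (v0/k) * ln(1/(1-X))
V = (88/0.69) * ln(1/(1-0.69))
V = 127.536232 * ln(3.225806)
V = 127.536232 * 1.171183
V = 149.37 L


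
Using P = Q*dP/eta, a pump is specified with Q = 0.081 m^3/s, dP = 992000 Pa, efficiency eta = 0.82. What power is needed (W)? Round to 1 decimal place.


P = Q * dP / eta
P = 0.081 * 992000 / 0.82
P = 80352.0 / 0.82
P = 97990.2 W


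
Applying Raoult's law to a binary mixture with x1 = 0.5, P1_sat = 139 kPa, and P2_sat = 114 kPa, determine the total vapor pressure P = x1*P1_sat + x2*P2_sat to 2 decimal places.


P = x1*P1_sat + x2*P2_sat
x2 = 1 - x1 = 1 - 0.5 = 0.5
P = 0.5*139 + 0.5*114
P = 69.5 + 57.0
P = 126.50 kPa


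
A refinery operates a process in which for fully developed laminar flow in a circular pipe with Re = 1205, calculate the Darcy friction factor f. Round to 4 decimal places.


f = 64 / Re
f = 64 / 1205
f = 0.0531
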